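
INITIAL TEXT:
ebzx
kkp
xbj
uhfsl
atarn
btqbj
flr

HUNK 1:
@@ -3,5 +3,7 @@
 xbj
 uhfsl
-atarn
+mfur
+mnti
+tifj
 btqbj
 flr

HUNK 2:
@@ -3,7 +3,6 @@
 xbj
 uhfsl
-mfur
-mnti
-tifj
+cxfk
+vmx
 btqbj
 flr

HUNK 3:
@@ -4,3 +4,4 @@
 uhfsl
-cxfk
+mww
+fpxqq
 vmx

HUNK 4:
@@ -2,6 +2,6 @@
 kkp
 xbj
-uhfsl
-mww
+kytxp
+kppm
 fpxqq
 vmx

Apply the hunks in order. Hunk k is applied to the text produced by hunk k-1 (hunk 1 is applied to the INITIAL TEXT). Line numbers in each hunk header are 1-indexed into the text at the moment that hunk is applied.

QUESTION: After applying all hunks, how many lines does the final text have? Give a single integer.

Hunk 1: at line 3 remove [atarn] add [mfur,mnti,tifj] -> 9 lines: ebzx kkp xbj uhfsl mfur mnti tifj btqbj flr
Hunk 2: at line 3 remove [mfur,mnti,tifj] add [cxfk,vmx] -> 8 lines: ebzx kkp xbj uhfsl cxfk vmx btqbj flr
Hunk 3: at line 4 remove [cxfk] add [mww,fpxqq] -> 9 lines: ebzx kkp xbj uhfsl mww fpxqq vmx btqbj flr
Hunk 4: at line 2 remove [uhfsl,mww] add [kytxp,kppm] -> 9 lines: ebzx kkp xbj kytxp kppm fpxqq vmx btqbj flr
Final line count: 9

Answer: 9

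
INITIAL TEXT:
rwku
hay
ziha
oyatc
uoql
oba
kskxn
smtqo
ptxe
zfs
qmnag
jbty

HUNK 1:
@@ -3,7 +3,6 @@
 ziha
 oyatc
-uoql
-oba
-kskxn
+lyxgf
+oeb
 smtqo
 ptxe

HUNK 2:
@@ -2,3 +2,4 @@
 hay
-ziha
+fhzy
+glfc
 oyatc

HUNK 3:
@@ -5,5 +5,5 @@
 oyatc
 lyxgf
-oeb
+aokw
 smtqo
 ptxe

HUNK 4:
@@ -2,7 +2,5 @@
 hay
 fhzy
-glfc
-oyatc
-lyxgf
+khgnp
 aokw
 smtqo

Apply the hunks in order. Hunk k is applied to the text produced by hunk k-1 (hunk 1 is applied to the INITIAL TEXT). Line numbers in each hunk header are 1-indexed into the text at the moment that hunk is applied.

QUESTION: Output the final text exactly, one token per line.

Hunk 1: at line 3 remove [uoql,oba,kskxn] add [lyxgf,oeb] -> 11 lines: rwku hay ziha oyatc lyxgf oeb smtqo ptxe zfs qmnag jbty
Hunk 2: at line 2 remove [ziha] add [fhzy,glfc] -> 12 lines: rwku hay fhzy glfc oyatc lyxgf oeb smtqo ptxe zfs qmnag jbty
Hunk 3: at line 5 remove [oeb] add [aokw] -> 12 lines: rwku hay fhzy glfc oyatc lyxgf aokw smtqo ptxe zfs qmnag jbty
Hunk 4: at line 2 remove [glfc,oyatc,lyxgf] add [khgnp] -> 10 lines: rwku hay fhzy khgnp aokw smtqo ptxe zfs qmnag jbty

Answer: rwku
hay
fhzy
khgnp
aokw
smtqo
ptxe
zfs
qmnag
jbty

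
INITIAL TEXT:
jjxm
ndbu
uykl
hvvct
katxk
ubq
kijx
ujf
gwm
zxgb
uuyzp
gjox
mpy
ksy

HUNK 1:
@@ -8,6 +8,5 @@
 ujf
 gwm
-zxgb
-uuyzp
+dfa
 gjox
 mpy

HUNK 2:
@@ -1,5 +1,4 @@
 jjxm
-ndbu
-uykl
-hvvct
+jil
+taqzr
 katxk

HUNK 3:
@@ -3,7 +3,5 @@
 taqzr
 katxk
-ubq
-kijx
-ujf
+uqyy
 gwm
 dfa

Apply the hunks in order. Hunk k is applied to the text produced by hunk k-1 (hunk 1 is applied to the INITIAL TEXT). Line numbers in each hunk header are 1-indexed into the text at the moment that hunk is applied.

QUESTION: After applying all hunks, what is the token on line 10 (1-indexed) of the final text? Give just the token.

Answer: ksy

Derivation:
Hunk 1: at line 8 remove [zxgb,uuyzp] add [dfa] -> 13 lines: jjxm ndbu uykl hvvct katxk ubq kijx ujf gwm dfa gjox mpy ksy
Hunk 2: at line 1 remove [ndbu,uykl,hvvct] add [jil,taqzr] -> 12 lines: jjxm jil taqzr katxk ubq kijx ujf gwm dfa gjox mpy ksy
Hunk 3: at line 3 remove [ubq,kijx,ujf] add [uqyy] -> 10 lines: jjxm jil taqzr katxk uqyy gwm dfa gjox mpy ksy
Final line 10: ksy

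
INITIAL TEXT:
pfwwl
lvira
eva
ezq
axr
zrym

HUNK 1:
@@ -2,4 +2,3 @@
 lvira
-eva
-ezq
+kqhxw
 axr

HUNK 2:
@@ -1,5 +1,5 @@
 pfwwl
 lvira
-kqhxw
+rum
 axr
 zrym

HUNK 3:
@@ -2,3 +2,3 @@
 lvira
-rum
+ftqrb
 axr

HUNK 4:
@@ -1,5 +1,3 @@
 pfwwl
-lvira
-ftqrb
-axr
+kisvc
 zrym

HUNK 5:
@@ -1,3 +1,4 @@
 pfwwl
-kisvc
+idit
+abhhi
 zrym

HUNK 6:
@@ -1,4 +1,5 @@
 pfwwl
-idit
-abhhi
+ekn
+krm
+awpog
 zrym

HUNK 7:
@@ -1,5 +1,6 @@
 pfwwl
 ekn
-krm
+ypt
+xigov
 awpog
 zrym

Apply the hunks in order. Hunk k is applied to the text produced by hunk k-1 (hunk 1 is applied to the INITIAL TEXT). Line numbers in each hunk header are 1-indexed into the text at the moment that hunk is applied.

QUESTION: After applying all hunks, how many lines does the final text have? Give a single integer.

Hunk 1: at line 2 remove [eva,ezq] add [kqhxw] -> 5 lines: pfwwl lvira kqhxw axr zrym
Hunk 2: at line 1 remove [kqhxw] add [rum] -> 5 lines: pfwwl lvira rum axr zrym
Hunk 3: at line 2 remove [rum] add [ftqrb] -> 5 lines: pfwwl lvira ftqrb axr zrym
Hunk 4: at line 1 remove [lvira,ftqrb,axr] add [kisvc] -> 3 lines: pfwwl kisvc zrym
Hunk 5: at line 1 remove [kisvc] add [idit,abhhi] -> 4 lines: pfwwl idit abhhi zrym
Hunk 6: at line 1 remove [idit,abhhi] add [ekn,krm,awpog] -> 5 lines: pfwwl ekn krm awpog zrym
Hunk 7: at line 1 remove [krm] add [ypt,xigov] -> 6 lines: pfwwl ekn ypt xigov awpog zrym
Final line count: 6

Answer: 6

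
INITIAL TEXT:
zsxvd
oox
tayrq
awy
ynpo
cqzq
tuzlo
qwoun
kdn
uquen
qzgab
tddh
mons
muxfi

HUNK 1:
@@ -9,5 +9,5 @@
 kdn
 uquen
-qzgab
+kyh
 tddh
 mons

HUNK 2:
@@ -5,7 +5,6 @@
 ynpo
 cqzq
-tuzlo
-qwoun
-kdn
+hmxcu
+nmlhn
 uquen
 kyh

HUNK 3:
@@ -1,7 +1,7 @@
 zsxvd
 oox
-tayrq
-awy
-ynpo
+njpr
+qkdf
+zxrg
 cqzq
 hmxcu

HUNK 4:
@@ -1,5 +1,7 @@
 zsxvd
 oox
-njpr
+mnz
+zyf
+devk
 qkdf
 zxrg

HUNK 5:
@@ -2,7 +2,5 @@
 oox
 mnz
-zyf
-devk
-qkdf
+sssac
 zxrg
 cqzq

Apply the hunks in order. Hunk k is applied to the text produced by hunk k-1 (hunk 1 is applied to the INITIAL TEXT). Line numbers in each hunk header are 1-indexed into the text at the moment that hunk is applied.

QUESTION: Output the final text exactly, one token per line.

Hunk 1: at line 9 remove [qzgab] add [kyh] -> 14 lines: zsxvd oox tayrq awy ynpo cqzq tuzlo qwoun kdn uquen kyh tddh mons muxfi
Hunk 2: at line 5 remove [tuzlo,qwoun,kdn] add [hmxcu,nmlhn] -> 13 lines: zsxvd oox tayrq awy ynpo cqzq hmxcu nmlhn uquen kyh tddh mons muxfi
Hunk 3: at line 1 remove [tayrq,awy,ynpo] add [njpr,qkdf,zxrg] -> 13 lines: zsxvd oox njpr qkdf zxrg cqzq hmxcu nmlhn uquen kyh tddh mons muxfi
Hunk 4: at line 1 remove [njpr] add [mnz,zyf,devk] -> 15 lines: zsxvd oox mnz zyf devk qkdf zxrg cqzq hmxcu nmlhn uquen kyh tddh mons muxfi
Hunk 5: at line 2 remove [zyf,devk,qkdf] add [sssac] -> 13 lines: zsxvd oox mnz sssac zxrg cqzq hmxcu nmlhn uquen kyh tddh mons muxfi

Answer: zsxvd
oox
mnz
sssac
zxrg
cqzq
hmxcu
nmlhn
uquen
kyh
tddh
mons
muxfi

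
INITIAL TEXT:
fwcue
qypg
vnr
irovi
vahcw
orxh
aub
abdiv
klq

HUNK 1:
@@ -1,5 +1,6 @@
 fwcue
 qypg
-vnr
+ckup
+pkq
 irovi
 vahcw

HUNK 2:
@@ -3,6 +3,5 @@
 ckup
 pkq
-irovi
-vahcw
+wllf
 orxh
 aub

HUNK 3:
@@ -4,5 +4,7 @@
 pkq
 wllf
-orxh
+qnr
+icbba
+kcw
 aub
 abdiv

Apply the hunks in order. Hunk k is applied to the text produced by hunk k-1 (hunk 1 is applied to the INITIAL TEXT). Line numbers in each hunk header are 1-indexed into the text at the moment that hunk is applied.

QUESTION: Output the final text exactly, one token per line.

Answer: fwcue
qypg
ckup
pkq
wllf
qnr
icbba
kcw
aub
abdiv
klq

Derivation:
Hunk 1: at line 1 remove [vnr] add [ckup,pkq] -> 10 lines: fwcue qypg ckup pkq irovi vahcw orxh aub abdiv klq
Hunk 2: at line 3 remove [irovi,vahcw] add [wllf] -> 9 lines: fwcue qypg ckup pkq wllf orxh aub abdiv klq
Hunk 3: at line 4 remove [orxh] add [qnr,icbba,kcw] -> 11 lines: fwcue qypg ckup pkq wllf qnr icbba kcw aub abdiv klq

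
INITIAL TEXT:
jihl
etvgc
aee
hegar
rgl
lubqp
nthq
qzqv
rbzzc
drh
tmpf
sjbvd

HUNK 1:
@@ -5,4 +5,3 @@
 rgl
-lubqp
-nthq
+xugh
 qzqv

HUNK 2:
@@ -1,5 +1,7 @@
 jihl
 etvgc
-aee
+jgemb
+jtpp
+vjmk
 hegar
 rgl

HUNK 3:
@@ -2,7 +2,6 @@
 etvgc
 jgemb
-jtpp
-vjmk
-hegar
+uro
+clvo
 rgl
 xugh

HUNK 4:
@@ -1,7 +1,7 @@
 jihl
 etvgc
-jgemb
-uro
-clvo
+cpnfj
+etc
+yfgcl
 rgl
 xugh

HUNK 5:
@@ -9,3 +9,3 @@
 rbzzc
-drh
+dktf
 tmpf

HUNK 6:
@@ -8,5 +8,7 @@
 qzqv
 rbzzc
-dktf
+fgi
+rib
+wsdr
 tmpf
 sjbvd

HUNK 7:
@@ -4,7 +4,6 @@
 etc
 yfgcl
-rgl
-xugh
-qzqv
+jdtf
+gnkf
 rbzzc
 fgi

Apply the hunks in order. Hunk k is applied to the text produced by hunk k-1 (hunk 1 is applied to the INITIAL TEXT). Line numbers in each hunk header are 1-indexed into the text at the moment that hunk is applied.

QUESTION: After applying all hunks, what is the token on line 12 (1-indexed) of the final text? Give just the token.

Hunk 1: at line 5 remove [lubqp,nthq] add [xugh] -> 11 lines: jihl etvgc aee hegar rgl xugh qzqv rbzzc drh tmpf sjbvd
Hunk 2: at line 1 remove [aee] add [jgemb,jtpp,vjmk] -> 13 lines: jihl etvgc jgemb jtpp vjmk hegar rgl xugh qzqv rbzzc drh tmpf sjbvd
Hunk 3: at line 2 remove [jtpp,vjmk,hegar] add [uro,clvo] -> 12 lines: jihl etvgc jgemb uro clvo rgl xugh qzqv rbzzc drh tmpf sjbvd
Hunk 4: at line 1 remove [jgemb,uro,clvo] add [cpnfj,etc,yfgcl] -> 12 lines: jihl etvgc cpnfj etc yfgcl rgl xugh qzqv rbzzc drh tmpf sjbvd
Hunk 5: at line 9 remove [drh] add [dktf] -> 12 lines: jihl etvgc cpnfj etc yfgcl rgl xugh qzqv rbzzc dktf tmpf sjbvd
Hunk 6: at line 8 remove [dktf] add [fgi,rib,wsdr] -> 14 lines: jihl etvgc cpnfj etc yfgcl rgl xugh qzqv rbzzc fgi rib wsdr tmpf sjbvd
Hunk 7: at line 4 remove [rgl,xugh,qzqv] add [jdtf,gnkf] -> 13 lines: jihl etvgc cpnfj etc yfgcl jdtf gnkf rbzzc fgi rib wsdr tmpf sjbvd
Final line 12: tmpf

Answer: tmpf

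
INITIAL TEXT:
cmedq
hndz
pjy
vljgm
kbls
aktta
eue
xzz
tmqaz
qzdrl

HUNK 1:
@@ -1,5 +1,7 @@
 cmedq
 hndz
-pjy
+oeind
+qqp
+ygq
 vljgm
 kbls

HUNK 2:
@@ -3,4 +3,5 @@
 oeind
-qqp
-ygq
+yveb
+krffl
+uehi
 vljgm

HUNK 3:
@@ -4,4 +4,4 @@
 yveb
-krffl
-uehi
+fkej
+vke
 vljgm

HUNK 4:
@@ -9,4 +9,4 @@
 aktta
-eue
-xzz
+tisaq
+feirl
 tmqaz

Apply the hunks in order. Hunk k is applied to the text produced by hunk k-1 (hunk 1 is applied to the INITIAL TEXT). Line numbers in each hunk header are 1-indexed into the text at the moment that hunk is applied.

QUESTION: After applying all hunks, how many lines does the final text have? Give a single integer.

Hunk 1: at line 1 remove [pjy] add [oeind,qqp,ygq] -> 12 lines: cmedq hndz oeind qqp ygq vljgm kbls aktta eue xzz tmqaz qzdrl
Hunk 2: at line 3 remove [qqp,ygq] add [yveb,krffl,uehi] -> 13 lines: cmedq hndz oeind yveb krffl uehi vljgm kbls aktta eue xzz tmqaz qzdrl
Hunk 3: at line 4 remove [krffl,uehi] add [fkej,vke] -> 13 lines: cmedq hndz oeind yveb fkej vke vljgm kbls aktta eue xzz tmqaz qzdrl
Hunk 4: at line 9 remove [eue,xzz] add [tisaq,feirl] -> 13 lines: cmedq hndz oeind yveb fkej vke vljgm kbls aktta tisaq feirl tmqaz qzdrl
Final line count: 13

Answer: 13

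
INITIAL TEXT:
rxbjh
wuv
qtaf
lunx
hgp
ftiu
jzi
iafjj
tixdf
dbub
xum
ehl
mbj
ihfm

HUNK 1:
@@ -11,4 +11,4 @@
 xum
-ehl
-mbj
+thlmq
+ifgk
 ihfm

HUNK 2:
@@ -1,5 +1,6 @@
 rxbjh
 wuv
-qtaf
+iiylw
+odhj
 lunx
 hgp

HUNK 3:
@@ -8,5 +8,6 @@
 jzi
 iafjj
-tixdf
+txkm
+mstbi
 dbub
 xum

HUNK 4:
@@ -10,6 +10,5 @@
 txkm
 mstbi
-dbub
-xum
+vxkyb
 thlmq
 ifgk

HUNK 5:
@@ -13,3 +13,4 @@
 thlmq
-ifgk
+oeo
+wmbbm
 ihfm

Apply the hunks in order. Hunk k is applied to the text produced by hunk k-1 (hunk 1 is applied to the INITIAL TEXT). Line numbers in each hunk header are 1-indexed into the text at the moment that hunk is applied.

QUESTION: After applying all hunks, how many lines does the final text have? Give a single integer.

Answer: 16

Derivation:
Hunk 1: at line 11 remove [ehl,mbj] add [thlmq,ifgk] -> 14 lines: rxbjh wuv qtaf lunx hgp ftiu jzi iafjj tixdf dbub xum thlmq ifgk ihfm
Hunk 2: at line 1 remove [qtaf] add [iiylw,odhj] -> 15 lines: rxbjh wuv iiylw odhj lunx hgp ftiu jzi iafjj tixdf dbub xum thlmq ifgk ihfm
Hunk 3: at line 8 remove [tixdf] add [txkm,mstbi] -> 16 lines: rxbjh wuv iiylw odhj lunx hgp ftiu jzi iafjj txkm mstbi dbub xum thlmq ifgk ihfm
Hunk 4: at line 10 remove [dbub,xum] add [vxkyb] -> 15 lines: rxbjh wuv iiylw odhj lunx hgp ftiu jzi iafjj txkm mstbi vxkyb thlmq ifgk ihfm
Hunk 5: at line 13 remove [ifgk] add [oeo,wmbbm] -> 16 lines: rxbjh wuv iiylw odhj lunx hgp ftiu jzi iafjj txkm mstbi vxkyb thlmq oeo wmbbm ihfm
Final line count: 16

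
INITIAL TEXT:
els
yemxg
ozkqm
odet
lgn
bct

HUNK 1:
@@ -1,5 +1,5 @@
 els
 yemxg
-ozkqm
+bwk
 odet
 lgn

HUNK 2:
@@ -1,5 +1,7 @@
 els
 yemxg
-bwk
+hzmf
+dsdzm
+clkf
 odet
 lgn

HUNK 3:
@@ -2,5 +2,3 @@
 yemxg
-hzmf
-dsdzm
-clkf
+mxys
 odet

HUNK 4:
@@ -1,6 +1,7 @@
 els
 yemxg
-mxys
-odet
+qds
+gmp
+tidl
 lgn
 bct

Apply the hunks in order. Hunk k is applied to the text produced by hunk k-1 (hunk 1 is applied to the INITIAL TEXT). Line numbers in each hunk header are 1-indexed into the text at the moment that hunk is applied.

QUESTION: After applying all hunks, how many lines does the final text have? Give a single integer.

Hunk 1: at line 1 remove [ozkqm] add [bwk] -> 6 lines: els yemxg bwk odet lgn bct
Hunk 2: at line 1 remove [bwk] add [hzmf,dsdzm,clkf] -> 8 lines: els yemxg hzmf dsdzm clkf odet lgn bct
Hunk 3: at line 2 remove [hzmf,dsdzm,clkf] add [mxys] -> 6 lines: els yemxg mxys odet lgn bct
Hunk 4: at line 1 remove [mxys,odet] add [qds,gmp,tidl] -> 7 lines: els yemxg qds gmp tidl lgn bct
Final line count: 7

Answer: 7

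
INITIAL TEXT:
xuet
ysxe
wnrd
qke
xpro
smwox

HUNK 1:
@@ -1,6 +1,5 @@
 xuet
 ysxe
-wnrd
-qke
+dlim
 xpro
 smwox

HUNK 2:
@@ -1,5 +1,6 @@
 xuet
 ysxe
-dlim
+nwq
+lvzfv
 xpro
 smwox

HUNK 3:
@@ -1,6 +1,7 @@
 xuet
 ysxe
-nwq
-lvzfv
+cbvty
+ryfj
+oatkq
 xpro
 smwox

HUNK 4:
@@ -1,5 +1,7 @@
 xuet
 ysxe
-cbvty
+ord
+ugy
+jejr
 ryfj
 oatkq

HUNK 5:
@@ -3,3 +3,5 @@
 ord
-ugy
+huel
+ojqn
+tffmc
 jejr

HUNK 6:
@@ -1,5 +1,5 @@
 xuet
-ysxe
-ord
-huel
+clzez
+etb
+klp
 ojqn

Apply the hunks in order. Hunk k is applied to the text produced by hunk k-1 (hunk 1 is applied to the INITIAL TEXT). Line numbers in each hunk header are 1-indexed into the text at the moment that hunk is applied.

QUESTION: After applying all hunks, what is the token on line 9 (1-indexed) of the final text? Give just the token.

Answer: oatkq

Derivation:
Hunk 1: at line 1 remove [wnrd,qke] add [dlim] -> 5 lines: xuet ysxe dlim xpro smwox
Hunk 2: at line 1 remove [dlim] add [nwq,lvzfv] -> 6 lines: xuet ysxe nwq lvzfv xpro smwox
Hunk 3: at line 1 remove [nwq,lvzfv] add [cbvty,ryfj,oatkq] -> 7 lines: xuet ysxe cbvty ryfj oatkq xpro smwox
Hunk 4: at line 1 remove [cbvty] add [ord,ugy,jejr] -> 9 lines: xuet ysxe ord ugy jejr ryfj oatkq xpro smwox
Hunk 5: at line 3 remove [ugy] add [huel,ojqn,tffmc] -> 11 lines: xuet ysxe ord huel ojqn tffmc jejr ryfj oatkq xpro smwox
Hunk 6: at line 1 remove [ysxe,ord,huel] add [clzez,etb,klp] -> 11 lines: xuet clzez etb klp ojqn tffmc jejr ryfj oatkq xpro smwox
Final line 9: oatkq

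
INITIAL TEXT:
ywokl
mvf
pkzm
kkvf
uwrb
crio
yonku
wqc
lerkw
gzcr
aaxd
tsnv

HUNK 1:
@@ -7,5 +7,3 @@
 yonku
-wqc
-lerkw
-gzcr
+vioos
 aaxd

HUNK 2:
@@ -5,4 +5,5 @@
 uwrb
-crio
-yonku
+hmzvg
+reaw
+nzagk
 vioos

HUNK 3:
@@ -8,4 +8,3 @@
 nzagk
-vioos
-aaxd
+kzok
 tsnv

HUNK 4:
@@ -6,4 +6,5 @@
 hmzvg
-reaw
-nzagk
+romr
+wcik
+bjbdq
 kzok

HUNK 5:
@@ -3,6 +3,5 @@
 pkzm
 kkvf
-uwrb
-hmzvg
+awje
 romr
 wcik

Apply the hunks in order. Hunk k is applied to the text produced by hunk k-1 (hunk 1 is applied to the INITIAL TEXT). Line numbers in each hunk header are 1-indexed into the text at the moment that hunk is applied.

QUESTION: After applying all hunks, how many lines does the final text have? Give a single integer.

Hunk 1: at line 7 remove [wqc,lerkw,gzcr] add [vioos] -> 10 lines: ywokl mvf pkzm kkvf uwrb crio yonku vioos aaxd tsnv
Hunk 2: at line 5 remove [crio,yonku] add [hmzvg,reaw,nzagk] -> 11 lines: ywokl mvf pkzm kkvf uwrb hmzvg reaw nzagk vioos aaxd tsnv
Hunk 3: at line 8 remove [vioos,aaxd] add [kzok] -> 10 lines: ywokl mvf pkzm kkvf uwrb hmzvg reaw nzagk kzok tsnv
Hunk 4: at line 6 remove [reaw,nzagk] add [romr,wcik,bjbdq] -> 11 lines: ywokl mvf pkzm kkvf uwrb hmzvg romr wcik bjbdq kzok tsnv
Hunk 5: at line 3 remove [uwrb,hmzvg] add [awje] -> 10 lines: ywokl mvf pkzm kkvf awje romr wcik bjbdq kzok tsnv
Final line count: 10

Answer: 10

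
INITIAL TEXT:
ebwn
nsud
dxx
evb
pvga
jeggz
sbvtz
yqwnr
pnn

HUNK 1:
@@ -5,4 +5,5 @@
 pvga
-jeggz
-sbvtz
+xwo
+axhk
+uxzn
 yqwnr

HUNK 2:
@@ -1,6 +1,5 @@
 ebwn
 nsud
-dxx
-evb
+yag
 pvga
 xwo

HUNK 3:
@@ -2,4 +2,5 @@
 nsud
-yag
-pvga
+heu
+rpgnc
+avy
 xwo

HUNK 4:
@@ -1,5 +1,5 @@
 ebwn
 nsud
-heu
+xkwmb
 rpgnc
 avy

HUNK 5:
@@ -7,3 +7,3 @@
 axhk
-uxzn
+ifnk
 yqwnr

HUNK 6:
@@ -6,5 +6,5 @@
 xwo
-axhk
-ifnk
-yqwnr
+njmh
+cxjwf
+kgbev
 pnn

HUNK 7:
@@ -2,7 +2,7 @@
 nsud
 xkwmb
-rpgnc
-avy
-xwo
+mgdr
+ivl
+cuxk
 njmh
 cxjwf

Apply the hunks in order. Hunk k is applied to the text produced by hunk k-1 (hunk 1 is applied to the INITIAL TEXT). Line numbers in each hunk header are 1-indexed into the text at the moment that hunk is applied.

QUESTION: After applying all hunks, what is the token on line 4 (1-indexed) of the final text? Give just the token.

Hunk 1: at line 5 remove [jeggz,sbvtz] add [xwo,axhk,uxzn] -> 10 lines: ebwn nsud dxx evb pvga xwo axhk uxzn yqwnr pnn
Hunk 2: at line 1 remove [dxx,evb] add [yag] -> 9 lines: ebwn nsud yag pvga xwo axhk uxzn yqwnr pnn
Hunk 3: at line 2 remove [yag,pvga] add [heu,rpgnc,avy] -> 10 lines: ebwn nsud heu rpgnc avy xwo axhk uxzn yqwnr pnn
Hunk 4: at line 1 remove [heu] add [xkwmb] -> 10 lines: ebwn nsud xkwmb rpgnc avy xwo axhk uxzn yqwnr pnn
Hunk 5: at line 7 remove [uxzn] add [ifnk] -> 10 lines: ebwn nsud xkwmb rpgnc avy xwo axhk ifnk yqwnr pnn
Hunk 6: at line 6 remove [axhk,ifnk,yqwnr] add [njmh,cxjwf,kgbev] -> 10 lines: ebwn nsud xkwmb rpgnc avy xwo njmh cxjwf kgbev pnn
Hunk 7: at line 2 remove [rpgnc,avy,xwo] add [mgdr,ivl,cuxk] -> 10 lines: ebwn nsud xkwmb mgdr ivl cuxk njmh cxjwf kgbev pnn
Final line 4: mgdr

Answer: mgdr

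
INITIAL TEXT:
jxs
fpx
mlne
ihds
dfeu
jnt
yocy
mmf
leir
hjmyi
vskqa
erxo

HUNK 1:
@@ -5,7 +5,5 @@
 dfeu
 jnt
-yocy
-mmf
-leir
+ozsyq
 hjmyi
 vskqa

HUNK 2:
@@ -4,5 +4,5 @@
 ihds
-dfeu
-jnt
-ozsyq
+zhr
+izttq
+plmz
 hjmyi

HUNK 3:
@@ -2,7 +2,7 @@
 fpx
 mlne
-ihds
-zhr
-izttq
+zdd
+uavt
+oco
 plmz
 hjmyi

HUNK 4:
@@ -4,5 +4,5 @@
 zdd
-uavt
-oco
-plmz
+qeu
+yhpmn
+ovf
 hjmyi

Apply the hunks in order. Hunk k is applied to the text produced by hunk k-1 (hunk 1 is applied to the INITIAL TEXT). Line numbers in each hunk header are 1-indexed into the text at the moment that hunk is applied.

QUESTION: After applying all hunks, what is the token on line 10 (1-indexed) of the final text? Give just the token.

Hunk 1: at line 5 remove [yocy,mmf,leir] add [ozsyq] -> 10 lines: jxs fpx mlne ihds dfeu jnt ozsyq hjmyi vskqa erxo
Hunk 2: at line 4 remove [dfeu,jnt,ozsyq] add [zhr,izttq,plmz] -> 10 lines: jxs fpx mlne ihds zhr izttq plmz hjmyi vskqa erxo
Hunk 3: at line 2 remove [ihds,zhr,izttq] add [zdd,uavt,oco] -> 10 lines: jxs fpx mlne zdd uavt oco plmz hjmyi vskqa erxo
Hunk 4: at line 4 remove [uavt,oco,plmz] add [qeu,yhpmn,ovf] -> 10 lines: jxs fpx mlne zdd qeu yhpmn ovf hjmyi vskqa erxo
Final line 10: erxo

Answer: erxo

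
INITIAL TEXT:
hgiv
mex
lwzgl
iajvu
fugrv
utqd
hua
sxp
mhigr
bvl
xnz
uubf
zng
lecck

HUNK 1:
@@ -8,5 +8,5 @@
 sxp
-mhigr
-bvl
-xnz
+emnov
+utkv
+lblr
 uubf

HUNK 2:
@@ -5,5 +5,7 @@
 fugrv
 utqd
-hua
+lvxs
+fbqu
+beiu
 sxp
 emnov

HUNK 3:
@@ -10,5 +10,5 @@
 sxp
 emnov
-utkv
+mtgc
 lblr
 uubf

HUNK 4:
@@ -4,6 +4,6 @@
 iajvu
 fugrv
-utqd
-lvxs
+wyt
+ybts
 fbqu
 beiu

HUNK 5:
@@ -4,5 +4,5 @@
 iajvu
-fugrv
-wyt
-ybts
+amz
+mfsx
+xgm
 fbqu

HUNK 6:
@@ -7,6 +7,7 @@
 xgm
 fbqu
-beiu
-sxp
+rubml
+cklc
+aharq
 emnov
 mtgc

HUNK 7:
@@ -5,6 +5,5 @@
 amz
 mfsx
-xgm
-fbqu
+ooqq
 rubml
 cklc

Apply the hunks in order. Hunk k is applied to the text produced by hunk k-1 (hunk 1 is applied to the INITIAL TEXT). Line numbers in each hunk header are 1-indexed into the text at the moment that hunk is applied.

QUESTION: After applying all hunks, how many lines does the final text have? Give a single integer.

Answer: 16

Derivation:
Hunk 1: at line 8 remove [mhigr,bvl,xnz] add [emnov,utkv,lblr] -> 14 lines: hgiv mex lwzgl iajvu fugrv utqd hua sxp emnov utkv lblr uubf zng lecck
Hunk 2: at line 5 remove [hua] add [lvxs,fbqu,beiu] -> 16 lines: hgiv mex lwzgl iajvu fugrv utqd lvxs fbqu beiu sxp emnov utkv lblr uubf zng lecck
Hunk 3: at line 10 remove [utkv] add [mtgc] -> 16 lines: hgiv mex lwzgl iajvu fugrv utqd lvxs fbqu beiu sxp emnov mtgc lblr uubf zng lecck
Hunk 4: at line 4 remove [utqd,lvxs] add [wyt,ybts] -> 16 lines: hgiv mex lwzgl iajvu fugrv wyt ybts fbqu beiu sxp emnov mtgc lblr uubf zng lecck
Hunk 5: at line 4 remove [fugrv,wyt,ybts] add [amz,mfsx,xgm] -> 16 lines: hgiv mex lwzgl iajvu amz mfsx xgm fbqu beiu sxp emnov mtgc lblr uubf zng lecck
Hunk 6: at line 7 remove [beiu,sxp] add [rubml,cklc,aharq] -> 17 lines: hgiv mex lwzgl iajvu amz mfsx xgm fbqu rubml cklc aharq emnov mtgc lblr uubf zng lecck
Hunk 7: at line 5 remove [xgm,fbqu] add [ooqq] -> 16 lines: hgiv mex lwzgl iajvu amz mfsx ooqq rubml cklc aharq emnov mtgc lblr uubf zng lecck
Final line count: 16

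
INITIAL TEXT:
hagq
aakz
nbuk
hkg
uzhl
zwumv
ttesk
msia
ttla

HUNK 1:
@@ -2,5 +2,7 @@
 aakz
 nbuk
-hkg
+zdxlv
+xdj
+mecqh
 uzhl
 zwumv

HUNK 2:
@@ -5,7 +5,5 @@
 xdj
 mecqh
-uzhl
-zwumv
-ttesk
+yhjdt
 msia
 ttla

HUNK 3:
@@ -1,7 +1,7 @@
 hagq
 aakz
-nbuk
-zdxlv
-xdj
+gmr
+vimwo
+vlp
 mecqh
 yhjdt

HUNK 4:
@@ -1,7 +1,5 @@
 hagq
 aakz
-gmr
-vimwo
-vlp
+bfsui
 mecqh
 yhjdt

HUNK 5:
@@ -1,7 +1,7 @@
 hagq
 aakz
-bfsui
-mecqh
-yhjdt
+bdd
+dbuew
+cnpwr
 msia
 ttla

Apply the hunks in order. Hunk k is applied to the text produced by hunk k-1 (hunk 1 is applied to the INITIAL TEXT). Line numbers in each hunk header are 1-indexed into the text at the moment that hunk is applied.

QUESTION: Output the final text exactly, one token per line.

Hunk 1: at line 2 remove [hkg] add [zdxlv,xdj,mecqh] -> 11 lines: hagq aakz nbuk zdxlv xdj mecqh uzhl zwumv ttesk msia ttla
Hunk 2: at line 5 remove [uzhl,zwumv,ttesk] add [yhjdt] -> 9 lines: hagq aakz nbuk zdxlv xdj mecqh yhjdt msia ttla
Hunk 3: at line 1 remove [nbuk,zdxlv,xdj] add [gmr,vimwo,vlp] -> 9 lines: hagq aakz gmr vimwo vlp mecqh yhjdt msia ttla
Hunk 4: at line 1 remove [gmr,vimwo,vlp] add [bfsui] -> 7 lines: hagq aakz bfsui mecqh yhjdt msia ttla
Hunk 5: at line 1 remove [bfsui,mecqh,yhjdt] add [bdd,dbuew,cnpwr] -> 7 lines: hagq aakz bdd dbuew cnpwr msia ttla

Answer: hagq
aakz
bdd
dbuew
cnpwr
msia
ttla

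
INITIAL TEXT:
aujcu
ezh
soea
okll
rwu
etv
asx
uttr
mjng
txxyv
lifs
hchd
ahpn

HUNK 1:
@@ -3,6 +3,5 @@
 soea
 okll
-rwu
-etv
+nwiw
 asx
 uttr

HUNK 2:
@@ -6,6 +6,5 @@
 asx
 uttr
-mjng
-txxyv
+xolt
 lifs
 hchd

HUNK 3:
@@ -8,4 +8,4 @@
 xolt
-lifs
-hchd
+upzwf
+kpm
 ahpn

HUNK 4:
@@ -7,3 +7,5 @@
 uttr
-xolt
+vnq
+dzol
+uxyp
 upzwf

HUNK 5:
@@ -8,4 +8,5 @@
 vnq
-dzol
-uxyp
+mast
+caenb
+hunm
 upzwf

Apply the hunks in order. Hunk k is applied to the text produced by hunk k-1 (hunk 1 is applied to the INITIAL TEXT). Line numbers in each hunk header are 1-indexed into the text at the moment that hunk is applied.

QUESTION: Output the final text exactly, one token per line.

Hunk 1: at line 3 remove [rwu,etv] add [nwiw] -> 12 lines: aujcu ezh soea okll nwiw asx uttr mjng txxyv lifs hchd ahpn
Hunk 2: at line 6 remove [mjng,txxyv] add [xolt] -> 11 lines: aujcu ezh soea okll nwiw asx uttr xolt lifs hchd ahpn
Hunk 3: at line 8 remove [lifs,hchd] add [upzwf,kpm] -> 11 lines: aujcu ezh soea okll nwiw asx uttr xolt upzwf kpm ahpn
Hunk 4: at line 7 remove [xolt] add [vnq,dzol,uxyp] -> 13 lines: aujcu ezh soea okll nwiw asx uttr vnq dzol uxyp upzwf kpm ahpn
Hunk 5: at line 8 remove [dzol,uxyp] add [mast,caenb,hunm] -> 14 lines: aujcu ezh soea okll nwiw asx uttr vnq mast caenb hunm upzwf kpm ahpn

Answer: aujcu
ezh
soea
okll
nwiw
asx
uttr
vnq
mast
caenb
hunm
upzwf
kpm
ahpn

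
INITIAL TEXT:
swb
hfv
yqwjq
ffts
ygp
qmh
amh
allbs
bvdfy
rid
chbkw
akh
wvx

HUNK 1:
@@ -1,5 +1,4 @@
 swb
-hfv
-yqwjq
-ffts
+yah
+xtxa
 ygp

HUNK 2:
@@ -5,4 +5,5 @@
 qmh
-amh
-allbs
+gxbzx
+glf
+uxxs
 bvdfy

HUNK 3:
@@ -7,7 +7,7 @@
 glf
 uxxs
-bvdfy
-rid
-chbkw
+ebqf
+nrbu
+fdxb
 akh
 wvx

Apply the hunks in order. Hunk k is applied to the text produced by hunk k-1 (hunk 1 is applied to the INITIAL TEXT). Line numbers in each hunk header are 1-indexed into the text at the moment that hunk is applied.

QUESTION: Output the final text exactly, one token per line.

Hunk 1: at line 1 remove [hfv,yqwjq,ffts] add [yah,xtxa] -> 12 lines: swb yah xtxa ygp qmh amh allbs bvdfy rid chbkw akh wvx
Hunk 2: at line 5 remove [amh,allbs] add [gxbzx,glf,uxxs] -> 13 lines: swb yah xtxa ygp qmh gxbzx glf uxxs bvdfy rid chbkw akh wvx
Hunk 3: at line 7 remove [bvdfy,rid,chbkw] add [ebqf,nrbu,fdxb] -> 13 lines: swb yah xtxa ygp qmh gxbzx glf uxxs ebqf nrbu fdxb akh wvx

Answer: swb
yah
xtxa
ygp
qmh
gxbzx
glf
uxxs
ebqf
nrbu
fdxb
akh
wvx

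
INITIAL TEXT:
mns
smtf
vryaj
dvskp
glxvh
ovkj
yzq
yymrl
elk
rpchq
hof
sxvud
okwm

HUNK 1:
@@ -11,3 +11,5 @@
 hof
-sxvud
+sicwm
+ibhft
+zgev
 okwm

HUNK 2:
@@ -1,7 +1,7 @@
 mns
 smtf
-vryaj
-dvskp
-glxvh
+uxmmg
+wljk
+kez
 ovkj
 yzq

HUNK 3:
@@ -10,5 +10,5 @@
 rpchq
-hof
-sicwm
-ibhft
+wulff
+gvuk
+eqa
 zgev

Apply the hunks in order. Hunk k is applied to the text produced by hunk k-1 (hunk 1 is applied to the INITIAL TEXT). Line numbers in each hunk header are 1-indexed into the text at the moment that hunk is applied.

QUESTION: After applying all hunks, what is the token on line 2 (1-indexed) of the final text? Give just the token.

Answer: smtf

Derivation:
Hunk 1: at line 11 remove [sxvud] add [sicwm,ibhft,zgev] -> 15 lines: mns smtf vryaj dvskp glxvh ovkj yzq yymrl elk rpchq hof sicwm ibhft zgev okwm
Hunk 2: at line 1 remove [vryaj,dvskp,glxvh] add [uxmmg,wljk,kez] -> 15 lines: mns smtf uxmmg wljk kez ovkj yzq yymrl elk rpchq hof sicwm ibhft zgev okwm
Hunk 3: at line 10 remove [hof,sicwm,ibhft] add [wulff,gvuk,eqa] -> 15 lines: mns smtf uxmmg wljk kez ovkj yzq yymrl elk rpchq wulff gvuk eqa zgev okwm
Final line 2: smtf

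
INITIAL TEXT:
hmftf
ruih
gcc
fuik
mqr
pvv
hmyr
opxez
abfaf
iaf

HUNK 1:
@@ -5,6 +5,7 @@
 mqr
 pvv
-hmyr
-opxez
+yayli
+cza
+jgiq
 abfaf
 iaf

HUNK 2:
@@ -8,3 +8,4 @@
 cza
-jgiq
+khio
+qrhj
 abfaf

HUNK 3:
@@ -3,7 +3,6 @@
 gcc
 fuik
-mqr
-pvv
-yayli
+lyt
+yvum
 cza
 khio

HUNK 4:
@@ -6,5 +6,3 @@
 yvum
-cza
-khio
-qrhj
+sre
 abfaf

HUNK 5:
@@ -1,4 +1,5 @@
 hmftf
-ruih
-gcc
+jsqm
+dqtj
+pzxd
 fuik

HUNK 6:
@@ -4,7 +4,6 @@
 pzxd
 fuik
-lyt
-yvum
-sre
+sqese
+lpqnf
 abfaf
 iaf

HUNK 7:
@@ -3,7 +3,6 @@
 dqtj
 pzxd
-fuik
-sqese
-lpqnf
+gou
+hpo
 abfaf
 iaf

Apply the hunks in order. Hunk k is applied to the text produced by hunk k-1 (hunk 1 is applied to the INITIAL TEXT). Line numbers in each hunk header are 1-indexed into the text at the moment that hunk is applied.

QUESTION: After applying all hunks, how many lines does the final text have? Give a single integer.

Answer: 8

Derivation:
Hunk 1: at line 5 remove [hmyr,opxez] add [yayli,cza,jgiq] -> 11 lines: hmftf ruih gcc fuik mqr pvv yayli cza jgiq abfaf iaf
Hunk 2: at line 8 remove [jgiq] add [khio,qrhj] -> 12 lines: hmftf ruih gcc fuik mqr pvv yayli cza khio qrhj abfaf iaf
Hunk 3: at line 3 remove [mqr,pvv,yayli] add [lyt,yvum] -> 11 lines: hmftf ruih gcc fuik lyt yvum cza khio qrhj abfaf iaf
Hunk 4: at line 6 remove [cza,khio,qrhj] add [sre] -> 9 lines: hmftf ruih gcc fuik lyt yvum sre abfaf iaf
Hunk 5: at line 1 remove [ruih,gcc] add [jsqm,dqtj,pzxd] -> 10 lines: hmftf jsqm dqtj pzxd fuik lyt yvum sre abfaf iaf
Hunk 6: at line 4 remove [lyt,yvum,sre] add [sqese,lpqnf] -> 9 lines: hmftf jsqm dqtj pzxd fuik sqese lpqnf abfaf iaf
Hunk 7: at line 3 remove [fuik,sqese,lpqnf] add [gou,hpo] -> 8 lines: hmftf jsqm dqtj pzxd gou hpo abfaf iaf
Final line count: 8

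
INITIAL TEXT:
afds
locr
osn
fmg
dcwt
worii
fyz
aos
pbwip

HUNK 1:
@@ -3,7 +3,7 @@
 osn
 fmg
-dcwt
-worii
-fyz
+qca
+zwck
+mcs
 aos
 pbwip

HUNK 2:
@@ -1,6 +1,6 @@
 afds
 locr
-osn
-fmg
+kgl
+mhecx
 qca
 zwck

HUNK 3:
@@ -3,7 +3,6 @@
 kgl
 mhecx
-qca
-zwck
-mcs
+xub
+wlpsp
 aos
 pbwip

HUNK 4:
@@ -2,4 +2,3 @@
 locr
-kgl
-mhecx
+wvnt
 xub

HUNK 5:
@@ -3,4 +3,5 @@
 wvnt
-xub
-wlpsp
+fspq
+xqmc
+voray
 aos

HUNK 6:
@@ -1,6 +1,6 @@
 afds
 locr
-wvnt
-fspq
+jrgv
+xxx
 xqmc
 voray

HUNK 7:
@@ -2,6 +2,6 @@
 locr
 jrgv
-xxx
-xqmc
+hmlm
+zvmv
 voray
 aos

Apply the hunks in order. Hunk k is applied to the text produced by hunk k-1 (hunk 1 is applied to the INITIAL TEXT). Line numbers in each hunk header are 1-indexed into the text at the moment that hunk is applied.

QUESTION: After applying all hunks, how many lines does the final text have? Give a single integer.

Hunk 1: at line 3 remove [dcwt,worii,fyz] add [qca,zwck,mcs] -> 9 lines: afds locr osn fmg qca zwck mcs aos pbwip
Hunk 2: at line 1 remove [osn,fmg] add [kgl,mhecx] -> 9 lines: afds locr kgl mhecx qca zwck mcs aos pbwip
Hunk 3: at line 3 remove [qca,zwck,mcs] add [xub,wlpsp] -> 8 lines: afds locr kgl mhecx xub wlpsp aos pbwip
Hunk 4: at line 2 remove [kgl,mhecx] add [wvnt] -> 7 lines: afds locr wvnt xub wlpsp aos pbwip
Hunk 5: at line 3 remove [xub,wlpsp] add [fspq,xqmc,voray] -> 8 lines: afds locr wvnt fspq xqmc voray aos pbwip
Hunk 6: at line 1 remove [wvnt,fspq] add [jrgv,xxx] -> 8 lines: afds locr jrgv xxx xqmc voray aos pbwip
Hunk 7: at line 2 remove [xxx,xqmc] add [hmlm,zvmv] -> 8 lines: afds locr jrgv hmlm zvmv voray aos pbwip
Final line count: 8

Answer: 8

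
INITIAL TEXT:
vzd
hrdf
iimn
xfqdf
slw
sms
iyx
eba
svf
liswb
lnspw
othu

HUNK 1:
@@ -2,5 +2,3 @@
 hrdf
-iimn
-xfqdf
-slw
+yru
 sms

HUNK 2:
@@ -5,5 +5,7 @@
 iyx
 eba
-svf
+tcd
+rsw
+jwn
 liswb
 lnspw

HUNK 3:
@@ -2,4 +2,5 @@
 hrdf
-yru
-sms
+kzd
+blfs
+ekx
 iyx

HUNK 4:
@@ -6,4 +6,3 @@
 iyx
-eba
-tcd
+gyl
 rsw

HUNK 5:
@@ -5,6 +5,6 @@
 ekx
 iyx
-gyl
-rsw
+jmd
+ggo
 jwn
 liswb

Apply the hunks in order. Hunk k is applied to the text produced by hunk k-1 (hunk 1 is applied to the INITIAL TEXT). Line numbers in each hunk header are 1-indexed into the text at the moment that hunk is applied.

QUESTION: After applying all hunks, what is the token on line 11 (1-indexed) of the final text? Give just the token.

Hunk 1: at line 2 remove [iimn,xfqdf,slw] add [yru] -> 10 lines: vzd hrdf yru sms iyx eba svf liswb lnspw othu
Hunk 2: at line 5 remove [svf] add [tcd,rsw,jwn] -> 12 lines: vzd hrdf yru sms iyx eba tcd rsw jwn liswb lnspw othu
Hunk 3: at line 2 remove [yru,sms] add [kzd,blfs,ekx] -> 13 lines: vzd hrdf kzd blfs ekx iyx eba tcd rsw jwn liswb lnspw othu
Hunk 4: at line 6 remove [eba,tcd] add [gyl] -> 12 lines: vzd hrdf kzd blfs ekx iyx gyl rsw jwn liswb lnspw othu
Hunk 5: at line 5 remove [gyl,rsw] add [jmd,ggo] -> 12 lines: vzd hrdf kzd blfs ekx iyx jmd ggo jwn liswb lnspw othu
Final line 11: lnspw

Answer: lnspw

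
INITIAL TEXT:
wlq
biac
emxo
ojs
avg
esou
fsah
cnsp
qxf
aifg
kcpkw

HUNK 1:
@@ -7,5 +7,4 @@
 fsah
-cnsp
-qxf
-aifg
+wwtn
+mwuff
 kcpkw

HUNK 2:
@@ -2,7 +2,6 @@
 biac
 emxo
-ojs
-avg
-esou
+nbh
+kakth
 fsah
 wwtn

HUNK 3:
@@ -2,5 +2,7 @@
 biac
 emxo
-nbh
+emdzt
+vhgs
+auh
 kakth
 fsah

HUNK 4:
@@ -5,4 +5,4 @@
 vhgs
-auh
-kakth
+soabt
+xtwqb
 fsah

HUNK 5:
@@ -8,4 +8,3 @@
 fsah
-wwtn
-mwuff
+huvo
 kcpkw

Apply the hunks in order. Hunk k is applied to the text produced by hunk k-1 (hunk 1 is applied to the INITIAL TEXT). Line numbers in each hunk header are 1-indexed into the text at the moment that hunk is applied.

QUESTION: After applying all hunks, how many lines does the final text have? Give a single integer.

Hunk 1: at line 7 remove [cnsp,qxf,aifg] add [wwtn,mwuff] -> 10 lines: wlq biac emxo ojs avg esou fsah wwtn mwuff kcpkw
Hunk 2: at line 2 remove [ojs,avg,esou] add [nbh,kakth] -> 9 lines: wlq biac emxo nbh kakth fsah wwtn mwuff kcpkw
Hunk 3: at line 2 remove [nbh] add [emdzt,vhgs,auh] -> 11 lines: wlq biac emxo emdzt vhgs auh kakth fsah wwtn mwuff kcpkw
Hunk 4: at line 5 remove [auh,kakth] add [soabt,xtwqb] -> 11 lines: wlq biac emxo emdzt vhgs soabt xtwqb fsah wwtn mwuff kcpkw
Hunk 5: at line 8 remove [wwtn,mwuff] add [huvo] -> 10 lines: wlq biac emxo emdzt vhgs soabt xtwqb fsah huvo kcpkw
Final line count: 10

Answer: 10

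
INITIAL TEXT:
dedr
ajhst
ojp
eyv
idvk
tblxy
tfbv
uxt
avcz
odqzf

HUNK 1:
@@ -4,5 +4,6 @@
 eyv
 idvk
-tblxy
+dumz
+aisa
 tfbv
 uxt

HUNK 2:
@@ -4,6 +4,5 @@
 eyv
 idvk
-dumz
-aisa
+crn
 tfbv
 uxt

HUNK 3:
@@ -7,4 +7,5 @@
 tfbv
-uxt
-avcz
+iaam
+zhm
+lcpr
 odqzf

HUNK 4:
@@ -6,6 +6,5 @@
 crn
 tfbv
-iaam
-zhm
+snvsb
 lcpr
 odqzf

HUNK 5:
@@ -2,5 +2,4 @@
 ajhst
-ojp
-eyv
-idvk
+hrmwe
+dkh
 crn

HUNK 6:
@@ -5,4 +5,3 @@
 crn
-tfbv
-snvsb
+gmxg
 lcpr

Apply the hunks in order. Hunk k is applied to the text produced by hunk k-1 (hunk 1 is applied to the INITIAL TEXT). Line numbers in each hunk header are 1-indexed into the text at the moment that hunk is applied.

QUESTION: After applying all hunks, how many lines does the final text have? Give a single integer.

Hunk 1: at line 4 remove [tblxy] add [dumz,aisa] -> 11 lines: dedr ajhst ojp eyv idvk dumz aisa tfbv uxt avcz odqzf
Hunk 2: at line 4 remove [dumz,aisa] add [crn] -> 10 lines: dedr ajhst ojp eyv idvk crn tfbv uxt avcz odqzf
Hunk 3: at line 7 remove [uxt,avcz] add [iaam,zhm,lcpr] -> 11 lines: dedr ajhst ojp eyv idvk crn tfbv iaam zhm lcpr odqzf
Hunk 4: at line 6 remove [iaam,zhm] add [snvsb] -> 10 lines: dedr ajhst ojp eyv idvk crn tfbv snvsb lcpr odqzf
Hunk 5: at line 2 remove [ojp,eyv,idvk] add [hrmwe,dkh] -> 9 lines: dedr ajhst hrmwe dkh crn tfbv snvsb lcpr odqzf
Hunk 6: at line 5 remove [tfbv,snvsb] add [gmxg] -> 8 lines: dedr ajhst hrmwe dkh crn gmxg lcpr odqzf
Final line count: 8

Answer: 8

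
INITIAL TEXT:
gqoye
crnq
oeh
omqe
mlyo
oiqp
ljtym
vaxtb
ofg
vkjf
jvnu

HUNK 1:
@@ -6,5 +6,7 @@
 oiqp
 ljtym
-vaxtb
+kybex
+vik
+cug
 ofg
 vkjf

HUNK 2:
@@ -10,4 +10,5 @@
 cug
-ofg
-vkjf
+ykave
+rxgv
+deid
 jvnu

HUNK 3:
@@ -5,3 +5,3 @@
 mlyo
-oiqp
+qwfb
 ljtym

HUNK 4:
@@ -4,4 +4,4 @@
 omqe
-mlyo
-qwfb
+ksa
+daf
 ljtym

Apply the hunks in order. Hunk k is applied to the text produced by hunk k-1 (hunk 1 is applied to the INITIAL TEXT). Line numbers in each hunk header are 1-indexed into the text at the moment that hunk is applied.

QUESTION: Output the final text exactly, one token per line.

Answer: gqoye
crnq
oeh
omqe
ksa
daf
ljtym
kybex
vik
cug
ykave
rxgv
deid
jvnu

Derivation:
Hunk 1: at line 6 remove [vaxtb] add [kybex,vik,cug] -> 13 lines: gqoye crnq oeh omqe mlyo oiqp ljtym kybex vik cug ofg vkjf jvnu
Hunk 2: at line 10 remove [ofg,vkjf] add [ykave,rxgv,deid] -> 14 lines: gqoye crnq oeh omqe mlyo oiqp ljtym kybex vik cug ykave rxgv deid jvnu
Hunk 3: at line 5 remove [oiqp] add [qwfb] -> 14 lines: gqoye crnq oeh omqe mlyo qwfb ljtym kybex vik cug ykave rxgv deid jvnu
Hunk 4: at line 4 remove [mlyo,qwfb] add [ksa,daf] -> 14 lines: gqoye crnq oeh omqe ksa daf ljtym kybex vik cug ykave rxgv deid jvnu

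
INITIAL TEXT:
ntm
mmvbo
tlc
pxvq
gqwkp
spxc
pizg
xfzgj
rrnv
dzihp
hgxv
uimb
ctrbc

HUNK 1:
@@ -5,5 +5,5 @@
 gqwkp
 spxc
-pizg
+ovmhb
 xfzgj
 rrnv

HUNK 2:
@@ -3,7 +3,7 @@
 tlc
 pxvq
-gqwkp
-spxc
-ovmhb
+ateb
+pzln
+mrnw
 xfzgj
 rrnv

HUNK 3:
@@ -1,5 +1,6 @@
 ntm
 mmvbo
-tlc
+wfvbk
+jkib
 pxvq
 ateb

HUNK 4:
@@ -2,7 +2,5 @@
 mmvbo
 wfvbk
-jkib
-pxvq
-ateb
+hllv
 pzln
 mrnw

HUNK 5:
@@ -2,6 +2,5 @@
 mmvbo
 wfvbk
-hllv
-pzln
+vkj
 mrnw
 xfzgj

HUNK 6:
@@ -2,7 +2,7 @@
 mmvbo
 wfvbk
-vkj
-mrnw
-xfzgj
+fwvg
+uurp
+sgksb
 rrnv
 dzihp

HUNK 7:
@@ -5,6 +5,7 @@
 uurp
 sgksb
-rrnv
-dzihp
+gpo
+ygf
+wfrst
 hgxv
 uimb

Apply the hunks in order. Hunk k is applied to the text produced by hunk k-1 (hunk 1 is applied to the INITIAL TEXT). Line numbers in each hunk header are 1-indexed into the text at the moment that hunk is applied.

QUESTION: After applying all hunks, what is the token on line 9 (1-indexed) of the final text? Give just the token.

Answer: wfrst

Derivation:
Hunk 1: at line 5 remove [pizg] add [ovmhb] -> 13 lines: ntm mmvbo tlc pxvq gqwkp spxc ovmhb xfzgj rrnv dzihp hgxv uimb ctrbc
Hunk 2: at line 3 remove [gqwkp,spxc,ovmhb] add [ateb,pzln,mrnw] -> 13 lines: ntm mmvbo tlc pxvq ateb pzln mrnw xfzgj rrnv dzihp hgxv uimb ctrbc
Hunk 3: at line 1 remove [tlc] add [wfvbk,jkib] -> 14 lines: ntm mmvbo wfvbk jkib pxvq ateb pzln mrnw xfzgj rrnv dzihp hgxv uimb ctrbc
Hunk 4: at line 2 remove [jkib,pxvq,ateb] add [hllv] -> 12 lines: ntm mmvbo wfvbk hllv pzln mrnw xfzgj rrnv dzihp hgxv uimb ctrbc
Hunk 5: at line 2 remove [hllv,pzln] add [vkj] -> 11 lines: ntm mmvbo wfvbk vkj mrnw xfzgj rrnv dzihp hgxv uimb ctrbc
Hunk 6: at line 2 remove [vkj,mrnw,xfzgj] add [fwvg,uurp,sgksb] -> 11 lines: ntm mmvbo wfvbk fwvg uurp sgksb rrnv dzihp hgxv uimb ctrbc
Hunk 7: at line 5 remove [rrnv,dzihp] add [gpo,ygf,wfrst] -> 12 lines: ntm mmvbo wfvbk fwvg uurp sgksb gpo ygf wfrst hgxv uimb ctrbc
Final line 9: wfrst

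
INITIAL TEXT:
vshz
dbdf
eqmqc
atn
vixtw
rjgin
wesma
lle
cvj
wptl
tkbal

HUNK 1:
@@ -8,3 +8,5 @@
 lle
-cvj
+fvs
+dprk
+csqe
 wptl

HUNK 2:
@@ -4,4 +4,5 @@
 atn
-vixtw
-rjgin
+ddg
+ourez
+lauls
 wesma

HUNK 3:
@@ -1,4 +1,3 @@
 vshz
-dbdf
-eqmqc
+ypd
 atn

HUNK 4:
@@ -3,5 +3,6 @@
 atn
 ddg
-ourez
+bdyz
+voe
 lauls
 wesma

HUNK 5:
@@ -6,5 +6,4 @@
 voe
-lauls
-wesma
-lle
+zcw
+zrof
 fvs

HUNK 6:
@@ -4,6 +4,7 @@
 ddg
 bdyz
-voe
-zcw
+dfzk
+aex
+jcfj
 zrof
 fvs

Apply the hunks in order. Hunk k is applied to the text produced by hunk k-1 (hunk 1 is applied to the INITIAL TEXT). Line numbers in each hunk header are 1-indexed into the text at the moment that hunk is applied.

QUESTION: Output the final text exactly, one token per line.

Answer: vshz
ypd
atn
ddg
bdyz
dfzk
aex
jcfj
zrof
fvs
dprk
csqe
wptl
tkbal

Derivation:
Hunk 1: at line 8 remove [cvj] add [fvs,dprk,csqe] -> 13 lines: vshz dbdf eqmqc atn vixtw rjgin wesma lle fvs dprk csqe wptl tkbal
Hunk 2: at line 4 remove [vixtw,rjgin] add [ddg,ourez,lauls] -> 14 lines: vshz dbdf eqmqc atn ddg ourez lauls wesma lle fvs dprk csqe wptl tkbal
Hunk 3: at line 1 remove [dbdf,eqmqc] add [ypd] -> 13 lines: vshz ypd atn ddg ourez lauls wesma lle fvs dprk csqe wptl tkbal
Hunk 4: at line 3 remove [ourez] add [bdyz,voe] -> 14 lines: vshz ypd atn ddg bdyz voe lauls wesma lle fvs dprk csqe wptl tkbal
Hunk 5: at line 6 remove [lauls,wesma,lle] add [zcw,zrof] -> 13 lines: vshz ypd atn ddg bdyz voe zcw zrof fvs dprk csqe wptl tkbal
Hunk 6: at line 4 remove [voe,zcw] add [dfzk,aex,jcfj] -> 14 lines: vshz ypd atn ddg bdyz dfzk aex jcfj zrof fvs dprk csqe wptl tkbal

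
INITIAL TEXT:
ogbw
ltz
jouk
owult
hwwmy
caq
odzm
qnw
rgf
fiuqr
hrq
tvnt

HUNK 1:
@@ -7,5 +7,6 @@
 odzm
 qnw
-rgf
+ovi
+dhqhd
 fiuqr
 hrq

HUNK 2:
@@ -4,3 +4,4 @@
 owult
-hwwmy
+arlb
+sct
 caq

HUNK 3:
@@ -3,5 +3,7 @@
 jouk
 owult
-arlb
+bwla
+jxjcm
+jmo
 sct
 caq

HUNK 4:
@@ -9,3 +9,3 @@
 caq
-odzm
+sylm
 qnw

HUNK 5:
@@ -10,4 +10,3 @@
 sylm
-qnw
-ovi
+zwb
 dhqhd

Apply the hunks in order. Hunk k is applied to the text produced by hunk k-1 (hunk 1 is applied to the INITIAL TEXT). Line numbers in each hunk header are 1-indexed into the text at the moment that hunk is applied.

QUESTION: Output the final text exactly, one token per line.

Answer: ogbw
ltz
jouk
owult
bwla
jxjcm
jmo
sct
caq
sylm
zwb
dhqhd
fiuqr
hrq
tvnt

Derivation:
Hunk 1: at line 7 remove [rgf] add [ovi,dhqhd] -> 13 lines: ogbw ltz jouk owult hwwmy caq odzm qnw ovi dhqhd fiuqr hrq tvnt
Hunk 2: at line 4 remove [hwwmy] add [arlb,sct] -> 14 lines: ogbw ltz jouk owult arlb sct caq odzm qnw ovi dhqhd fiuqr hrq tvnt
Hunk 3: at line 3 remove [arlb] add [bwla,jxjcm,jmo] -> 16 lines: ogbw ltz jouk owult bwla jxjcm jmo sct caq odzm qnw ovi dhqhd fiuqr hrq tvnt
Hunk 4: at line 9 remove [odzm] add [sylm] -> 16 lines: ogbw ltz jouk owult bwla jxjcm jmo sct caq sylm qnw ovi dhqhd fiuqr hrq tvnt
Hunk 5: at line 10 remove [qnw,ovi] add [zwb] -> 15 lines: ogbw ltz jouk owult bwla jxjcm jmo sct caq sylm zwb dhqhd fiuqr hrq tvnt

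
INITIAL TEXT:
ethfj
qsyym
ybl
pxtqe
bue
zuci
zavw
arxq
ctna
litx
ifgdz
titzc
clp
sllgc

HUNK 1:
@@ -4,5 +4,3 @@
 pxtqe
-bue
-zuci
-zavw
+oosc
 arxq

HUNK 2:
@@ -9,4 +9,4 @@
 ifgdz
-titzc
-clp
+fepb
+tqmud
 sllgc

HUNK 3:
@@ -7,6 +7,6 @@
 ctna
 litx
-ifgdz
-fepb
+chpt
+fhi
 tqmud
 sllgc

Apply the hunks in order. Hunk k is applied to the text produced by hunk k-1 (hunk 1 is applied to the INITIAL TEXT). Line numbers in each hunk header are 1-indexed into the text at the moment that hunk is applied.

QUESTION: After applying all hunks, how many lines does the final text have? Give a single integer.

Hunk 1: at line 4 remove [bue,zuci,zavw] add [oosc] -> 12 lines: ethfj qsyym ybl pxtqe oosc arxq ctna litx ifgdz titzc clp sllgc
Hunk 2: at line 9 remove [titzc,clp] add [fepb,tqmud] -> 12 lines: ethfj qsyym ybl pxtqe oosc arxq ctna litx ifgdz fepb tqmud sllgc
Hunk 3: at line 7 remove [ifgdz,fepb] add [chpt,fhi] -> 12 lines: ethfj qsyym ybl pxtqe oosc arxq ctna litx chpt fhi tqmud sllgc
Final line count: 12

Answer: 12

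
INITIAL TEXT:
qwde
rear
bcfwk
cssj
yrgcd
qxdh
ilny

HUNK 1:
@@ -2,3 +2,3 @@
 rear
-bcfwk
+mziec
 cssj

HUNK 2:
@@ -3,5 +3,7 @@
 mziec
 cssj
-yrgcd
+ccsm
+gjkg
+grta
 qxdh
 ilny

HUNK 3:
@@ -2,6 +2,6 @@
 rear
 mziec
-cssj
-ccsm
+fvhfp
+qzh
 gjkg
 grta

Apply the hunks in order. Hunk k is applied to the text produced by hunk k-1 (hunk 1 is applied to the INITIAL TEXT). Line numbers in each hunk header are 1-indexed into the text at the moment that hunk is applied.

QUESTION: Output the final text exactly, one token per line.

Answer: qwde
rear
mziec
fvhfp
qzh
gjkg
grta
qxdh
ilny

Derivation:
Hunk 1: at line 2 remove [bcfwk] add [mziec] -> 7 lines: qwde rear mziec cssj yrgcd qxdh ilny
Hunk 2: at line 3 remove [yrgcd] add [ccsm,gjkg,grta] -> 9 lines: qwde rear mziec cssj ccsm gjkg grta qxdh ilny
Hunk 3: at line 2 remove [cssj,ccsm] add [fvhfp,qzh] -> 9 lines: qwde rear mziec fvhfp qzh gjkg grta qxdh ilny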